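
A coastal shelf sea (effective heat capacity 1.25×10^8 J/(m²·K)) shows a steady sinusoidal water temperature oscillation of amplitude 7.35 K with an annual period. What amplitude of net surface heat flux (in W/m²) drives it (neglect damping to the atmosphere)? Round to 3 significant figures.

183

Areal heat capacity C = 1.25×10^8 J/(m²·K) (given).
ω = 2π / 3.15×10^7 s = 1.99×10^-7 s⁻¹.
Cω = 1.25×10^8 × 1.99×10^-7 = 24.9 W/(m²·K).
F₀ = A × Cω = 7.35 × 24.9 = 183 W/m².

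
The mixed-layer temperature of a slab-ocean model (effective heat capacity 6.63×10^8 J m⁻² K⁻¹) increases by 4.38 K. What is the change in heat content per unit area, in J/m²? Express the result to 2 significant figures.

2.9×10^9

Areal heat capacity C = 6.63×10^8 J m⁻² K⁻¹ (given).
ΔQ = C ΔT = 6.63×10^8 × 4.38 = 2.90×10^9 J/m².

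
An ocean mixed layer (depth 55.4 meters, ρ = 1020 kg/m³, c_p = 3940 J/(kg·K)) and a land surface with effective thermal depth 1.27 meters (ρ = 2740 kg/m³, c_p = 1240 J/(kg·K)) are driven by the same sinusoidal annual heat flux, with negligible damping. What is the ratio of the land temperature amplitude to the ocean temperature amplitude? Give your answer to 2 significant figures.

52

C_ocean = 1020 × 3940 × 55.4 = 2.23×10^8 J/(m²·K).
C_land = 2740 × 1240 × 1.27 = 4.31×10^6 J/(m²·K).
Undamped amplitude ∝ 1/C, so A_land/A_ocean = C_ocean/C_land = 51.6.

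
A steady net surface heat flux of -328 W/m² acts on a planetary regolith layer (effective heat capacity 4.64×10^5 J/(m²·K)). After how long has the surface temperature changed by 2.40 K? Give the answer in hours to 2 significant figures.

Areal heat capacity C = 4.64×10^5 J/(m²·K) (given).
Time required: Δt = C ΔT / F = 4.64×10^5 × -2.40 / -328 = 3400 s.
In hours: 3400 s / (3600 s/hour) = 0.943 hours.

0.94 hours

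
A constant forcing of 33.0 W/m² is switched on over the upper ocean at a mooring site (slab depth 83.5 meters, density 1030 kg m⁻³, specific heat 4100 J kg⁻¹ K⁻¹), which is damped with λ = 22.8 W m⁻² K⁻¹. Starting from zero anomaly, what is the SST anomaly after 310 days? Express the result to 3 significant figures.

1.19 K

Areal heat capacity C = ρ c_p D = 1030 × 4100 × 83.5 = 3.53×10^8 J m⁻² K⁻¹.
τ = C / λ = 3.53×10^8 / 22.8 = 1.55×10^7 s.
Equilibrium anomaly ΔT_eq = F / λ = 33.0 / 22.8 = 1.45 K.
t = 310 days = 2.68×10^7 s, so t/τ = 1.73.
ΔT(t) = ΔT_eq (1 − e^(−t/τ)) = 1.45 × (1 − e^−1.73) = 1.19 K.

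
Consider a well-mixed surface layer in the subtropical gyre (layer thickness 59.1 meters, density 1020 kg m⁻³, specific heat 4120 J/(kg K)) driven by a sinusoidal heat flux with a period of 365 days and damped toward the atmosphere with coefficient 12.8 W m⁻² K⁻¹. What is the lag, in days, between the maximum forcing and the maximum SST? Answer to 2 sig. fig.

Areal heat capacity C = ρ c_p D = 1020 × 4120 × 59.1 = 2.48×10^8 J m⁻² K⁻¹.
ω = 2π / 3.15×10^7 s = 1.99×10^-7 s⁻¹.
Phase lag φ = arctan(Cω/λ) = arctan(49.5/12.8) = 1.32 rad.
Time lag = φ / ω = 1.32 / 1.99×10^-7 = 6.61×10^6 s = 76.5 days.

77 days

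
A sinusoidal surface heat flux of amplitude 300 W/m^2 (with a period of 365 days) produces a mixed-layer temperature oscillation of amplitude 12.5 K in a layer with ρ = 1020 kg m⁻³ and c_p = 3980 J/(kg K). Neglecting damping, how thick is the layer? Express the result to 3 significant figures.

ω = 2π / 3.15×10^7 s = 1.99×10^-7 s⁻¹.
Required C = F₀ / (A ω) = 300 / (12.5 × 1.99×10^-7) = 1.20×10^8 J/(m²·K).
D = C / (ρ c_p) = 1.20×10^8 / (1020 × 3980) = 29.7 m.

29.7 m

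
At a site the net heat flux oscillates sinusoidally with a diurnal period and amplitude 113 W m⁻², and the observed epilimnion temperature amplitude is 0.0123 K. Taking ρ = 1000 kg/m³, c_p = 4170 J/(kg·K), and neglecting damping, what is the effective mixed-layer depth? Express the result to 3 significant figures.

30.3 m

ω = 2π / 86400 s = 7.27×10^-5 s⁻¹.
Required C = F₀ / (A ω) = 113 / (0.0123 × 7.27×10^-5) = 1.26×10^8 J/(m²·K).
D = C / (ρ c_p) = 1.26×10^8 / (1000 × 4170) = 30.3 m.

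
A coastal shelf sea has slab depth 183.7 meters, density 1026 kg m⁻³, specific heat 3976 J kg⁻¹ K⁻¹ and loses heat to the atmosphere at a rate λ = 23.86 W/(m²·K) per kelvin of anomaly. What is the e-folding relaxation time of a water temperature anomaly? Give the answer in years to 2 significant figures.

1.0 years

Areal heat capacity C = ρ c_p D = 1026 × 3976 × 183.7 = 7.49×10^8 J m⁻² K⁻¹.
Relaxation time τ = C / λ = 7.49×10^8 / 23.86 = 3.14×10^7 s.
In years: 3.14×10^7 s / (3.156×10^7 s/year) = 0.995 years.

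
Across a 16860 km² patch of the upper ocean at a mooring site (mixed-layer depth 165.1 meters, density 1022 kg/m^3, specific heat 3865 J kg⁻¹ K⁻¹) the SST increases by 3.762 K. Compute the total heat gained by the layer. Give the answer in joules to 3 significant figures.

4.14×10^19 J

Areal heat capacity C = ρ c_p D = 1022 × 3865 × 165.1 = 6.52×10^8 J m⁻² K⁻¹.
Heat per unit area: q = C ΔT = 6.52×10^8 × 3.762 = 2.45×10^9 J/m².
Total heat: Q = q × A = 2.45×10^9 × (16860 × 10⁶ m²) = 4.14×10^19 J.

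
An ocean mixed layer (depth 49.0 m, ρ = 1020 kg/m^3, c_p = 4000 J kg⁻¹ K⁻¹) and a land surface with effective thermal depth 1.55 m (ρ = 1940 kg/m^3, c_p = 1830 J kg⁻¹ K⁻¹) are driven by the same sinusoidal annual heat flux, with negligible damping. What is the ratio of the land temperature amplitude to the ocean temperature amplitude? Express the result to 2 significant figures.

36

C_ocean = 1020 × 4000 × 49.0 = 2.00×10^8 J/(m²·K).
C_land = 1940 × 1830 × 1.55 = 5.50×10^6 J/(m²·K).
Undamped amplitude ∝ 1/C, so A_land/A_ocean = C_ocean/C_land = 36.3.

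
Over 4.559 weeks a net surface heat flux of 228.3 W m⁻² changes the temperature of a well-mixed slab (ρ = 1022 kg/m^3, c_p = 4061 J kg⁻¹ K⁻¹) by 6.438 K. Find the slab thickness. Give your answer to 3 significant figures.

23.6 m

Heat input Q = F Δt = 228.3 × 2.76×10^6 s = 6.29×10^8 J/m².
Required areal heat capacity C = Q / ΔT = 9.78×10^7 J/(m²·K).
Depth D = C / (ρ c_p) = 9.78×10^7 / (1022 × 4061) = 23.6 m.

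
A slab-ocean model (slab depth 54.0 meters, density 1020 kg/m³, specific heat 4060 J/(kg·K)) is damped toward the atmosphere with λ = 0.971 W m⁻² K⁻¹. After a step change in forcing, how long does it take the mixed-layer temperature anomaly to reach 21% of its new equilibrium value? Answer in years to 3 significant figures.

1.72 years

Areal heat capacity C = ρ c_p D = 1020 × 4060 × 54.0 = 2.24×10^8 J/(m²·K).
τ = C / λ = 2.24×10^8 / 0.971 = 2.30×10^8 s.
Fraction reached: 1 − e^(−t/τ) = 0.21 ⇒ t = −τ ln(1 − 0.21) = τ × 0.236.
t = 5.43×10^7 s = 1.72 years.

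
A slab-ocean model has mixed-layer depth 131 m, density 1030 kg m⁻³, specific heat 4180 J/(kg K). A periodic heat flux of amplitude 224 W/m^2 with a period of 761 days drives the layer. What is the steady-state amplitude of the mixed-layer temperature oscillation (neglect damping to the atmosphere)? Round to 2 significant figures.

Areal heat capacity C = ρ c_p D = 1030 × 4180 × 131 = 5.64×10^8 J/(m^2 K).
Angular frequency ω = 2π / T = 2π / 6.58×10^7 s = 9.56×10^-8 s⁻¹.
Cω = 5.64×10^8 × 9.56×10^-8 = 53.9 W/(m²·K).
Amplitude A = F₀ / (Cω) = 224 / 53.9 = 4.16 K.

4.2 K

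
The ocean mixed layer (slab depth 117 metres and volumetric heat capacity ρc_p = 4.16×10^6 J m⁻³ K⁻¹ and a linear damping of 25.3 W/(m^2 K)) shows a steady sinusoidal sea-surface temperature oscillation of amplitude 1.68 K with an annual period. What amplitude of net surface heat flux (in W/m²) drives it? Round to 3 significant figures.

Areal heat capacity C = ρc_p × D = 4.16×10^6 × 117 = 4.87×10^8 J m⁻² K⁻¹.
ω = 2π / 3.15×10^7 s = 1.99×10^-7 s⁻¹.
√((Cω)² + λ²) = √((97.0)² + 25.3²) = 100 W/(m²·K).
F₀ = A × √((Cω)²+λ²) = 1.68 × 100 = 168 W/m².

168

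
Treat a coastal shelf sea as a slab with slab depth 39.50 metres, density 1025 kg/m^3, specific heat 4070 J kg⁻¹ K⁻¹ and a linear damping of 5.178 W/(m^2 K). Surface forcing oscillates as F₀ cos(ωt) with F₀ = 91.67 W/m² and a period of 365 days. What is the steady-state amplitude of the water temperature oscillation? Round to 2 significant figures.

Areal heat capacity C = ρ c_p D = 1025 × 4070 × 39.50 = 1.65×10^8 J/(m^2 K).
Angular frequency ω = 2π / T = 2π / 3.15×10^7 s = 1.99×10^-7 s⁻¹.
√((Cω)² + λ²) = √((32.8)² + 5.178²) = 33.2 W/(m²·K).
Amplitude A = F₀ / √((Cω)²+λ²) = 91.67 / 33.2 = 2.76 K.

2.8 K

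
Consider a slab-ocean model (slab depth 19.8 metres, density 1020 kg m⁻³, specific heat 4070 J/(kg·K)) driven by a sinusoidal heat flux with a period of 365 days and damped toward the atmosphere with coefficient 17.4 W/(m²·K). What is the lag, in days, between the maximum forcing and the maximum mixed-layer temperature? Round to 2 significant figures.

Areal heat capacity C = ρ c_p D = 1020 × 4070 × 19.8 = 8.22×10^7 J/(m²·K).
ω = 2π / 3.15×10^7 s = 1.99×10^-7 s⁻¹.
Phase lag φ = arctan(Cω/λ) = arctan(16.4/17.4) = 0.755 rad.
Time lag = φ / ω = 0.755 / 1.99×10^-7 = 3.79×10^6 s = 43.9 days.

44 days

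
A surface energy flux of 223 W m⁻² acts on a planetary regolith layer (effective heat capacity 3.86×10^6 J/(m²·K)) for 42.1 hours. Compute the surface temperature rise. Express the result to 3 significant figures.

8.76 K

Areal heat capacity C = 3.86×10^6 J/(m²·K) (given).
Net heat input Q = F Δt = 223 × (42.1 hours × 3600 s/hour) = 3.38×10^7 J/m².
ΔT = Q / C = 3.38×10^7 / 3.86×10^6 = 8.76 K.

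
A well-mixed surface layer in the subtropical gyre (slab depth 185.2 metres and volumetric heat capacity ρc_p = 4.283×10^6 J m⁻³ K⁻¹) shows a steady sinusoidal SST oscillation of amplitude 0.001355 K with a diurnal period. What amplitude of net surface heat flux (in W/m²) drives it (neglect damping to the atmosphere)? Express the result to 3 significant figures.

Areal heat capacity C = ρc_p × D = 4.283×10^6 × 185.2 = 7.93×10^8 J/(m²·K).
ω = 2π / 86400 s = 7.27×10^-5 s⁻¹.
Cω = 7.93×10^8 × 7.27×10^-5 = 57700 W/(m²·K).
F₀ = A × Cω = 0.001355 × 57700 = 78.2 W/m².

78.2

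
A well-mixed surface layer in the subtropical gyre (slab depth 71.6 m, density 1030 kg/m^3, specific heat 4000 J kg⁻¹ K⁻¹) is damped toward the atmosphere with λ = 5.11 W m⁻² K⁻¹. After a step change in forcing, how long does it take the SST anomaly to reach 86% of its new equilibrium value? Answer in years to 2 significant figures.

Areal heat capacity C = ρ c_p D = 1030 × 4000 × 71.6 = 2.95×10^8 J m⁻² K⁻¹.
τ = C / λ = 2.95×10^8 / 5.11 = 5.77×10^7 s.
Fraction reached: 1 − e^(−t/τ) = 0.86 ⇒ t = −τ ln(1 − 0.86) = τ × 1.97.
t = 1.14×10^8 s = 3.60 years.

3.6 years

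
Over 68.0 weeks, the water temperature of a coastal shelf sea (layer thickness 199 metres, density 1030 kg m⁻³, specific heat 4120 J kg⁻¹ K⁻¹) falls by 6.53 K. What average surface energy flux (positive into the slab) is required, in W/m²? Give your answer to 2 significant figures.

-130

Areal heat capacity C = ρ c_p D = 1030 × 4120 × 199 = 8.44×10^8 J/(m²·K).
Required heat per unit area: Q = C ΔT = 8.44×10^8 × -6.53 = -5.51×10^9 J/m².
Flux F = Q / Δt = -5.51×10^9 / 4.11×10^7 s = -134 W/m².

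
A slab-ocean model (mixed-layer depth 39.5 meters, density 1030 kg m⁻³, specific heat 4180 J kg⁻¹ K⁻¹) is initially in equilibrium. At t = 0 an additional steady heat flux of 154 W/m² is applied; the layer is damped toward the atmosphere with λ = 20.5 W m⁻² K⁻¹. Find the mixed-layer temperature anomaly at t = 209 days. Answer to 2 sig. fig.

6.7 K

Areal heat capacity C = ρ c_p D = 1030 × 4180 × 39.5 = 1.70×10^8 J m⁻² K⁻¹.
τ = C / λ = 1.70×10^8 / 20.5 = 8.30×10^6 s.
Equilibrium anomaly ΔT_eq = F / λ = 154 / 20.5 = 7.51 K.
t = 209 days = 1.81×10^7 s, so t/τ = 2.18.
ΔT(t) = ΔT_eq (1 − e^(−t/τ)) = 7.51 × (1 − e^−2.18) = 6.66 K.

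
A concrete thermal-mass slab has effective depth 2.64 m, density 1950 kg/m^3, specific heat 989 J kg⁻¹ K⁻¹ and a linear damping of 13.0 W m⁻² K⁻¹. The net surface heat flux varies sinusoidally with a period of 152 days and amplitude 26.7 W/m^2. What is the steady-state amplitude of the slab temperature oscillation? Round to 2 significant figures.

Areal heat capacity C = ρ c_p D = 1950 × 989 × 2.64 = 5.09×10^6 J/(m²·K).
Angular frequency ω = 2π / T = 2π / 1.31×10^7 s = 4.78×10^-7 s⁻¹.
√((Cω)² + λ²) = √((2.44)² + 13.0²) = 13.2 W/(m²·K).
Amplitude A = F₀ / √((Cω)²+λ²) = 26.7 / 13.2 = 2.02 K.

2.0 K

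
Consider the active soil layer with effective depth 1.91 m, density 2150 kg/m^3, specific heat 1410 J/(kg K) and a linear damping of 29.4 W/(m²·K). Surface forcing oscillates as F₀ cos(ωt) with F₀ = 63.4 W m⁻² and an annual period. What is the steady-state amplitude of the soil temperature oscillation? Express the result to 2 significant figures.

Areal heat capacity C = ρ c_p D = 2150 × 1410 × 1.91 = 5.79×10^6 J/(m²·K).
Angular frequency ω = 2π / T = 2π / 3.15×10^7 s = 1.99×10^-7 s⁻¹.
√((Cω)² + λ²) = √((1.15)² + 29.4²) = 29.4 W/(m²·K).
Amplitude A = F₀ / √((Cω)²+λ²) = 63.4 / 29.4 = 2.15 K.

2.2 K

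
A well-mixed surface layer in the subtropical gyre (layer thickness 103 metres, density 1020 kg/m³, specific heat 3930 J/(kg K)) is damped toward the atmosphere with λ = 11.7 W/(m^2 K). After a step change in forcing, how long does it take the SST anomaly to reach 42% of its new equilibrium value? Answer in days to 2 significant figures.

Areal heat capacity C = ρ c_p D = 1020 × 3930 × 103 = 4.13×10^8 J m⁻² K⁻¹.
τ = C / λ = 4.13×10^8 / 11.7 = 3.53×10^7 s.
Fraction reached: 1 − e^(−t/τ) = 0.42 ⇒ t = −τ ln(1 − 0.42) = τ × 0.545.
t = 1.92×10^7 s = 222 days.

220 days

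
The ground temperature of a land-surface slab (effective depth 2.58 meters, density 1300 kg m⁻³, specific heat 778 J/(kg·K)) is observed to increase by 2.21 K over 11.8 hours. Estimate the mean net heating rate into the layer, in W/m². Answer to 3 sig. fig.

136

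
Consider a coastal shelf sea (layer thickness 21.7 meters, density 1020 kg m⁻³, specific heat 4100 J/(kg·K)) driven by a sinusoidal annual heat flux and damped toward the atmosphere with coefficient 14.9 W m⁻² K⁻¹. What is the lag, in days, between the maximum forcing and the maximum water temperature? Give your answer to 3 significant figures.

51.2 days

Areal heat capacity C = ρ c_p D = 1020 × 4100 × 21.7 = 9.07×10^7 J/(m²·K).
ω = 2π / 3.15×10^7 s = 1.99×10^-7 s⁻¹.
Phase lag φ = arctan(Cω/λ) = arctan(18.1/14.9) = 0.882 rad.
Time lag = φ / ω = 0.882 / 1.99×10^-7 = 4.42×10^6 s = 51.2 days.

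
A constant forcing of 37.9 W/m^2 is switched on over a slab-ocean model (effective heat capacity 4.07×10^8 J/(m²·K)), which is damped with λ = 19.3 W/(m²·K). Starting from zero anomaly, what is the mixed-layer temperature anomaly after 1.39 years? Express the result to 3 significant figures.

Areal heat capacity C = 4.07×10^8 J/(m²·K) (given).
τ = C / λ = 4.07×10^8 / 19.3 = 2.11×10^7 s.
Equilibrium anomaly ΔT_eq = F / λ = 37.9 / 19.3 = 1.96 K.
t = 1.39 years = 4.39×10^7 s, so t/τ = 2.08.
ΔT(t) = ΔT_eq (1 − e^(−t/τ)) = 1.96 × (1 − e^−2.08) = 1.72 K.

1.72 K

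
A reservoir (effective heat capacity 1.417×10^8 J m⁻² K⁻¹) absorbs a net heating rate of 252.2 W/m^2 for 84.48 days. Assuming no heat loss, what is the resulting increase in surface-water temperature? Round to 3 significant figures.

Areal heat capacity C = 1.417×10^8 J m⁻² K⁻¹ (given).
Net heat input Q = F Δt = 252.2 × (84.48 days × 86400 s/day) = 1.84×10^9 J/m².
ΔT = Q / C = 1.84×10^9 / 1.42×10^8 = 13.0 K.

13.0 K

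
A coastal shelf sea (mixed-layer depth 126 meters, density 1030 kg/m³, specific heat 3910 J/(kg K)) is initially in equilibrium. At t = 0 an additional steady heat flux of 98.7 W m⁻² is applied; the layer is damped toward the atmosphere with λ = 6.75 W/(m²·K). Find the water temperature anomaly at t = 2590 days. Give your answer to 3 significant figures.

13.9 K

Areal heat capacity C = ρ c_p D = 1030 × 3910 × 126 = 5.07×10^8 J m⁻² K⁻¹.
τ = C / λ = 5.07×10^8 / 6.75 = 7.52×10^7 s.
Equilibrium anomaly ΔT_eq = F / λ = 98.7 / 6.75 = 14.6 K.
t = 2590 days = 2.24×10^8 s, so t/τ = 2.98.
ΔT(t) = ΔT_eq (1 − e^(−t/τ)) = 14.6 × (1 − e^−2.98) = 13.9 K.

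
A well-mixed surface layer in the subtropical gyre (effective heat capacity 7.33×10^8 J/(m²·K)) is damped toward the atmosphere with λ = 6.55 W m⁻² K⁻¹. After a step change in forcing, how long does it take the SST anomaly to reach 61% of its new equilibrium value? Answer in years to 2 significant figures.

Areal heat capacity C = 7.33×10^8 J/(m²·K) (given).
τ = C / λ = 7.33×10^8 / 6.55 = 1.12×10^8 s.
Fraction reached: 1 − e^(−t/τ) = 0.61 ⇒ t = −τ ln(1 − 0.61) = τ × 0.942.
t = 1.05×10^8 s = 3.34 years.

3.3 years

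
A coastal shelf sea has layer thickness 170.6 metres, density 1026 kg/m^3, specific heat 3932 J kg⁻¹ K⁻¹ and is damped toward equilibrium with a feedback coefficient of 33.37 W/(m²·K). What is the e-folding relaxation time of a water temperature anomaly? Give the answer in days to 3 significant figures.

Areal heat capacity C = ρ c_p D = 1026 × 3932 × 170.6 = 6.88×10^8 J/(m^2 K).
Relaxation time τ = C / λ = 6.88×10^8 / 33.37 = 2.06×10^7 s.
In days: 2.06×10^7 s / (86400 s/day) = 239 days.

239 days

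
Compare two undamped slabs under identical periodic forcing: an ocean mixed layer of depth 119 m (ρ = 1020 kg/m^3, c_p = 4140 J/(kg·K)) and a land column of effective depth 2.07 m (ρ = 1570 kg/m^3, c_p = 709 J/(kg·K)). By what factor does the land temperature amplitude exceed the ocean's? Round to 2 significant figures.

220

C_ocean = 1020 × 4140 × 119 = 5.03×10^8 J/(m²·K).
C_land = 1570 × 709 × 2.07 = 2.30×10^6 J/(m²·K).
Undamped amplitude ∝ 1/C, so A_land/A_ocean = C_ocean/C_land = 218.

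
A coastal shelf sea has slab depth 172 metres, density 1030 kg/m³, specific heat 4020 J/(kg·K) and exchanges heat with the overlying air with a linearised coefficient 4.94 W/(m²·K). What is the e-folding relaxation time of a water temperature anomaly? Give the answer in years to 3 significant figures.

Areal heat capacity C = ρ c_p D = 1030 × 4020 × 172 = 7.12×10^8 J/(m^2 K).
Relaxation time τ = C / λ = 7.12×10^8 / 4.94 = 1.44×10^8 s.
In years: 1.44×10^8 s / (3.156×10^7 s/year) = 4.57 years.

4.57 years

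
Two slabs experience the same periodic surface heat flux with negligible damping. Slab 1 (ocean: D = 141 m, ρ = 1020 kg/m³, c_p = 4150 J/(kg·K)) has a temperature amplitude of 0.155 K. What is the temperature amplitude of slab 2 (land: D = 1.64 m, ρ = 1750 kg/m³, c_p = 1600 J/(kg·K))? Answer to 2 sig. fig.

C_ocean = 5.97×10^8 J/(m²·K); C_land = 4.59×10^6 J/(m²·K).
A ∝ 1/C ⇒ A_land = A_ocean × C_ocean/C_land = 0.155 × 130 = 20.1 K.

20 K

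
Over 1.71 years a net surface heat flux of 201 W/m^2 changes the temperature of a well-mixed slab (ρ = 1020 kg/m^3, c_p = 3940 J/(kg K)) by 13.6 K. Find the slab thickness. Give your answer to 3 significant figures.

Heat input Q = F Δt = 201 × 5.40×10^7 s = 1.08×10^10 J/m².
Required areal heat capacity C = Q / ΔT = 7.98×10^8 J/(m²·K).
Depth D = C / (ρ c_p) = 7.98×10^8 / (1020 × 3940) = 198 m.

198 m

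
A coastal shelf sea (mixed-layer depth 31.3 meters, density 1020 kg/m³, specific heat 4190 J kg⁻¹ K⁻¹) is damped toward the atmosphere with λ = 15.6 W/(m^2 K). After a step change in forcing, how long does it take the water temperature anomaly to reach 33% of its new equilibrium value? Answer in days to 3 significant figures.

39.7 days

Areal heat capacity C = ρ c_p D = 1020 × 4190 × 31.3 = 1.34×10^8 J m⁻² K⁻¹.
τ = C / λ = 1.34×10^8 / 15.6 = 8.57×10^6 s.
Fraction reached: 1 − e^(−t/τ) = 0.33 ⇒ t = −τ ln(1 − 0.33) = τ × 0.400.
t = 3.43×10^6 s = 39.7 days.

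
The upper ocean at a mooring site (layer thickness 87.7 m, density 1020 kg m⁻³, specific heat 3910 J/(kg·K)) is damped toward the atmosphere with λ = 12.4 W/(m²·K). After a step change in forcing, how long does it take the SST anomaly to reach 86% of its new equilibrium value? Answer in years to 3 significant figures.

1.76 years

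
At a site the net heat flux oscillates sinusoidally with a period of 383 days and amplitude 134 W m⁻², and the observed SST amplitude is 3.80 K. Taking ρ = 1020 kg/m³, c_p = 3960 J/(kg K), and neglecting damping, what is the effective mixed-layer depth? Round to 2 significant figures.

ω = 2π / 3.31×10^7 s = 1.90×10^-7 s⁻¹.
Required C = F₀ / (A ω) = 134 / (3.80 × 1.90×10^-7) = 1.86×10^8 J/(m²·K).
D = C / (ρ c_p) = 1.86×10^8 / (1020 × 3960) = 46.0 m.

46 m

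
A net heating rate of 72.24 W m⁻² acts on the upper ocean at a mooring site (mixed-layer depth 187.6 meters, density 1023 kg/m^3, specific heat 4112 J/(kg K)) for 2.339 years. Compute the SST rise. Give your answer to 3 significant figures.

6.76 K

Areal heat capacity C = ρ c_p D = 1023 × 4112 × 187.6 = 7.89×10^8 J/(m²·K).
Net heat input Q = F Δt = 72.24 × (2.339 years × 3.156×10^7 s/year) = 5.33×10^9 J/m².
ΔT = Q / C = 5.33×10^9 / 7.89×10^8 = 6.76 K.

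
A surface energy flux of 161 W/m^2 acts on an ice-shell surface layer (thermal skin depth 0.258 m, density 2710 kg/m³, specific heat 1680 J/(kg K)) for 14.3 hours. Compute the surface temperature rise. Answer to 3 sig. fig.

Areal heat capacity C = ρ c_p D = 2710 × 1680 × 0.258 = 1.17×10^6 J m⁻² K⁻¹.
Net heat input Q = F Δt = 161 × (14.3 hours × 3600 s/hour) = 8.29×10^6 J/m².
ΔT = Q / C = 8.29×10^6 / 1.17×10^6 = 7.06 K.

7.06 K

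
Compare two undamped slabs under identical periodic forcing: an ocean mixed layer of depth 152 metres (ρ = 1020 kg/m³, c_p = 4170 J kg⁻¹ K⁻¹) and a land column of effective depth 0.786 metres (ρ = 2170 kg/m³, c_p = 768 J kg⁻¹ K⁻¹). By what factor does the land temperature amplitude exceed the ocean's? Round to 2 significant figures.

C_ocean = 1020 × 4170 × 152 = 6.47×10^8 J/(m²·K).
C_land = 2170 × 768 × 0.786 = 1.31×10^6 J/(m²·K).
Undamped amplitude ∝ 1/C, so A_land/A_ocean = C_ocean/C_land = 494.

490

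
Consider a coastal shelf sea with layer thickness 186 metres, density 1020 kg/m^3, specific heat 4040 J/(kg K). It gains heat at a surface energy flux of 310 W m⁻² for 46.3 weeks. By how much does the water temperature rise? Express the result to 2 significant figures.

Areal heat capacity C = ρ c_p D = 1020 × 4040 × 186 = 7.66×10^8 J/(m^2 K).
Net heat input Q = F Δt = 310 × (46.3 weeks × 6.048×10^5 s/week) = 8.68×10^9 J/m².
ΔT = Q / C = 8.68×10^9 / 7.66×10^8 = 11.3 K.

11 K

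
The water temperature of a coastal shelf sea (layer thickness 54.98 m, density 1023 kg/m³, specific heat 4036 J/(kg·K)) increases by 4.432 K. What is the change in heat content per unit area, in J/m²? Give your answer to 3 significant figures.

1.01×10^9

Areal heat capacity C = ρ c_p D = 1023 × 4036 × 54.98 = 2.27×10^8 J/(m^2 K).
ΔQ = C ΔT = 2.27×10^8 × 4.432 = 1.01×10^9 J/m².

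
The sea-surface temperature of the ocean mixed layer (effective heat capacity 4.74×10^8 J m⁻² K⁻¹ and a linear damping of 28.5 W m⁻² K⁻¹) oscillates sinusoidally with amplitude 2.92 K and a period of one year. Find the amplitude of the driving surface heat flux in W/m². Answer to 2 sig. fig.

Areal heat capacity C = 4.74×10^8 J m⁻² K⁻¹ (given).
ω = 2π / 3.15×10^7 s = 1.99×10^-7 s⁻¹.
√((Cω)² + λ²) = √((94.4)² + 28.5²) = 98.6 W/(m²·K).
F₀ = A × √((Cω)²+λ²) = 2.92 × 98.6 = 288 W/m².

290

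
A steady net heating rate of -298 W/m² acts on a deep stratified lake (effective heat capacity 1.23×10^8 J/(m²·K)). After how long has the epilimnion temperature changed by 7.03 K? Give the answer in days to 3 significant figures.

Areal heat capacity C = 1.23×10^8 J/(m²·K) (given).
Time required: Δt = C ΔT / F = 1.23×10^8 × -7.03 / -298 = 2.90×10^6 s.
In days: 2.90×10^6 s / (86400 s/day) = 33.6 days.

33.6 days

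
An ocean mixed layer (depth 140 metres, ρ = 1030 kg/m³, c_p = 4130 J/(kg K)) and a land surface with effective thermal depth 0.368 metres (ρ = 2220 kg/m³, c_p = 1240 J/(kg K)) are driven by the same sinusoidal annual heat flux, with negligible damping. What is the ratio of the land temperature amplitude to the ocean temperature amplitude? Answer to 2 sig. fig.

590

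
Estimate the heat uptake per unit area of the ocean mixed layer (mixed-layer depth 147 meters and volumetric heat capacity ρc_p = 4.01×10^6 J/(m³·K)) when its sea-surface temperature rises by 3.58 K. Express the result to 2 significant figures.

2.1×10^9

Areal heat capacity C = ρc_p × D = 4.01×10^6 × 147 = 5.89×10^8 J m⁻² K⁻¹.
ΔQ = C ΔT = 5.89×10^8 × 3.58 = 2.11×10^9 J/m².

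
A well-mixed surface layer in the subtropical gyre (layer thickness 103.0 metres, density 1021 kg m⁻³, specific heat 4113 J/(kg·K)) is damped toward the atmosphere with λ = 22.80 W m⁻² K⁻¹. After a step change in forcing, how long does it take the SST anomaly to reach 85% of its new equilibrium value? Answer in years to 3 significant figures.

1.14 years

Areal heat capacity C = ρ c_p D = 1021 × 4113 × 103.0 = 4.33×10^8 J/(m²·K).
τ = C / λ = 4.33×10^8 / 22.80 = 1.90×10^7 s.
Fraction reached: 1 − e^(−t/τ) = 0.85 ⇒ t = −τ ln(1 − 0.85) = τ × 1.90.
t = 3.60×10^7 s = 1.14 years.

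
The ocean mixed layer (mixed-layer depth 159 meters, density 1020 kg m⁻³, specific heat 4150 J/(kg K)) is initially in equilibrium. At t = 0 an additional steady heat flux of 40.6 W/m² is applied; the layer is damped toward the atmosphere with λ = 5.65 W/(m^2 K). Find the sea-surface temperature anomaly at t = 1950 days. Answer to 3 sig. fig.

Areal heat capacity C = ρ c_p D = 1020 × 4150 × 159 = 6.73×10^8 J/(m²·K).
τ = C / λ = 6.73×10^8 / 5.65 = 1.19×10^8 s.
Equilibrium anomaly ΔT_eq = F / λ = 40.6 / 5.65 = 7.19 K.
t = 1950 days = 1.68×10^8 s, so t/τ = 1.41.
ΔT(t) = ΔT_eq (1 − e^(−t/τ)) = 7.19 × (1 − e^−1.41) = 5.44 K.

5.44 K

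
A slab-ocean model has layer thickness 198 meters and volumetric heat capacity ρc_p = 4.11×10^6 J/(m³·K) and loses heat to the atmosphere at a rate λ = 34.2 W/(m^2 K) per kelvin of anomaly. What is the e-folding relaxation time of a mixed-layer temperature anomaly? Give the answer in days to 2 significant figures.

280 days

Areal heat capacity C = ρc_p × D = 4.11×10^6 × 198 = 8.14×10^8 J/(m²·K).
Relaxation time τ = C / λ = 8.14×10^8 / 34.2 = 2.38×10^7 s.
In days: 2.38×10^7 s / (86400 s/day) = 275 days.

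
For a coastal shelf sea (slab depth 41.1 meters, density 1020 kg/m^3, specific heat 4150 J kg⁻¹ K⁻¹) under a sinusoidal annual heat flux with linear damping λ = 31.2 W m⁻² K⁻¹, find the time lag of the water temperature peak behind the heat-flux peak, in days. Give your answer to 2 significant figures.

Areal heat capacity C = ρ c_p D = 1020 × 4150 × 41.1 = 1.74×10^8 J/(m²·K).
ω = 2π / 3.15×10^7 s = 1.99×10^-7 s⁻¹.
Phase lag φ = arctan(Cω/λ) = arctan(34.7/31.2) = 0.838 rad.
Time lag = φ / ω = 0.838 / 1.99×10^-7 = 4.21×10^6 s = 48.7 days.

49 days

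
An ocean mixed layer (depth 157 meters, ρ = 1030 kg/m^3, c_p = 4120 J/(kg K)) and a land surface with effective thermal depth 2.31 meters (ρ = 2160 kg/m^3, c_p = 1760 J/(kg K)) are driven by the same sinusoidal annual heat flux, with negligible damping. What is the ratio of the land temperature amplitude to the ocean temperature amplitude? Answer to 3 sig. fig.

75.9

C_ocean = 1030 × 4120 × 157 = 6.66×10^8 J/(m²·K).
C_land = 2160 × 1760 × 2.31 = 8.78×10^6 J/(m²·K).
Undamped amplitude ∝ 1/C, so A_land/A_ocean = C_ocean/C_land = 75.9.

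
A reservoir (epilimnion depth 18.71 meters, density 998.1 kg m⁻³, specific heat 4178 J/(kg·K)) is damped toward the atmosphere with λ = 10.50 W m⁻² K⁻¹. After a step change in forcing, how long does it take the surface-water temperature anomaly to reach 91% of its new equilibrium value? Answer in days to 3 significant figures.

207 days

Areal heat capacity C = ρ c_p D = 998.1 × 4178 × 18.71 = 7.80×10^7 J/(m²·K).
τ = C / λ = 7.80×10^7 / 10.50 = 7.43×10^6 s.
Fraction reached: 1 − e^(−t/τ) = 0.91 ⇒ t = −τ ln(1 − 0.91) = τ × 2.41.
t = 1.79×10^7 s = 207 days.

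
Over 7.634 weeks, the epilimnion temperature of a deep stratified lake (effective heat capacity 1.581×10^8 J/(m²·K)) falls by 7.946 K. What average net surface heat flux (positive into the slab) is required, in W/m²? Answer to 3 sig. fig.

-272

Areal heat capacity C = 1.581×10^8 J/(m²·K) (given).
Required heat per unit area: Q = C ΔT = 1.58×10^8 × -7.946 = -1.26×10^9 J/m².
Flux F = Q / Δt = -1.26×10^9 / 4.62×10^6 s = -272 W/m².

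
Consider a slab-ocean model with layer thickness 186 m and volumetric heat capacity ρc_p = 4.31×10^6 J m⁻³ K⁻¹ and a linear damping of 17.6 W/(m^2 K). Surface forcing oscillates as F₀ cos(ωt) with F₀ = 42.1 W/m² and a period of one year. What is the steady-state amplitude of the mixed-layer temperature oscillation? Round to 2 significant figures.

0.26 K

Areal heat capacity C = ρc_p × D = 4.31×10^6 × 186 = 8.02×10^8 J m⁻² K⁻¹.
Angular frequency ω = 2π / T = 2π / 3.15×10^7 s = 1.99×10^-7 s⁻¹.
√((Cω)² + λ²) = √((160)² + 17.6²) = 161 W/(m²·K).
Amplitude A = F₀ / √((Cω)²+λ²) = 42.1 / 161 = 0.262 K.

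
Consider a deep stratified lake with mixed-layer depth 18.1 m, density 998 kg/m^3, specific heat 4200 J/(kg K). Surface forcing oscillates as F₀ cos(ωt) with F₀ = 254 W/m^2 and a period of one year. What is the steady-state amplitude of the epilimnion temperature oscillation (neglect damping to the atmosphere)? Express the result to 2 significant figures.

Areal heat capacity C = ρ c_p D = 998 × 4200 × 18.1 = 7.59×10^7 J/(m²·K).
Angular frequency ω = 2π / T = 2π / 3.15×10^7 s = 1.99×10^-7 s⁻¹.
Cω = 7.59×10^7 × 1.99×10^-7 = 15.1 W/(m²·K).
Amplitude A = F₀ / (Cω) = 254 / 15.1 = 16.8 K.

17 K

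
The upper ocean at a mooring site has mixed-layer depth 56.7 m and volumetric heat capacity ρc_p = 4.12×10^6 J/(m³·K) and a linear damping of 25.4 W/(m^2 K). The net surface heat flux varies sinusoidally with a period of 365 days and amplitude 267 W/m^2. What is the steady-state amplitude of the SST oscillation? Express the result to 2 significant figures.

Areal heat capacity C = ρc_p × D = 4.12×10^6 × 56.7 = 2.34×10^8 J/(m^2 K).
Angular frequency ω = 2π / T = 2π / 3.15×10^7 s = 1.99×10^-7 s⁻¹.
√((Cω)² + λ²) = √((46.5)² + 25.4²) = 53.0 W/(m²·K).
Amplitude A = F₀ / √((Cω)²+λ²) = 267 / 53.0 = 5.04 K.

5.0 K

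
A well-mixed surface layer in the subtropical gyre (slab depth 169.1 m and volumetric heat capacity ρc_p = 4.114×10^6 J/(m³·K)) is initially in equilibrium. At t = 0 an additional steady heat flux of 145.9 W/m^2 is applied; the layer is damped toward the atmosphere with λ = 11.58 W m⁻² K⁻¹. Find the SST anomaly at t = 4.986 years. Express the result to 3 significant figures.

11.7 K

Areal heat capacity C = ρc_p × D = 4.114×10^6 × 169.1 = 6.96×10^8 J/(m^2 K).
τ = C / λ = 6.96×10^8 / 11.58 = 6.01×10^7 s.
Equilibrium anomaly ΔT_eq = F / λ = 145.9 / 11.58 = 12.6 K.
t = 4.986 years = 1.57×10^8 s, so t/τ = 2.62.
ΔT(t) = ΔT_eq (1 − e^(−t/τ)) = 12.6 × (1 − e^−2.62) = 11.7 K.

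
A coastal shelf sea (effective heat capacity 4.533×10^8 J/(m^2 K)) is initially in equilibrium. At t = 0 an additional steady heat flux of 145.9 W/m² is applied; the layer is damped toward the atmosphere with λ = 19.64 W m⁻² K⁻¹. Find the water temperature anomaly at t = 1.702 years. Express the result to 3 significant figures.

6.70 K

Areal heat capacity C = 4.533×10^8 J/(m^2 K) (given).
τ = C / λ = 4.53×10^8 / 19.64 = 2.31×10^7 s.
Equilibrium anomaly ΔT_eq = F / λ = 145.9 / 19.64 = 7.43 K.
t = 1.702 years = 5.37×10^7 s, so t/τ = 2.33.
ΔT(t) = ΔT_eq (1 − e^(−t/τ)) = 7.43 × (1 − e^−2.33) = 6.70 K.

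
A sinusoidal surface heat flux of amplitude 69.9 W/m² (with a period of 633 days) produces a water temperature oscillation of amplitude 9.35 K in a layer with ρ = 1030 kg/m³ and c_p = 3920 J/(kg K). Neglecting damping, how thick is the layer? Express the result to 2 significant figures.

16 m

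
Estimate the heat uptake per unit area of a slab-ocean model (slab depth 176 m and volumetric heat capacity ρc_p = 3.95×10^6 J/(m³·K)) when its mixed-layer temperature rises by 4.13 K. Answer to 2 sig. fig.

2.9×10^9

Areal heat capacity C = ρc_p × D = 3.95×10^6 × 176 = 6.95×10^8 J m⁻² K⁻¹.
ΔQ = C ΔT = 6.95×10^8 × 4.13 = 2.87×10^9 J/m².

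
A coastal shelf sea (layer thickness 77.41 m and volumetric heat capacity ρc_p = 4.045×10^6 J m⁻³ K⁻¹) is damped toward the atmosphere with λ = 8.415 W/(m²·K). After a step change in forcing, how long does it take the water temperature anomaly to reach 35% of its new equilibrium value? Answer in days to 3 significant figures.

186 days

Areal heat capacity C = ρc_p × D = 4.045×10^6 × 77.41 = 3.13×10^8 J m⁻² K⁻¹.
τ = C / λ = 3.13×10^8 / 8.415 = 3.72×10^7 s.
Fraction reached: 1 − e^(−t/τ) = 0.35 ⇒ t = −τ ln(1 − 0.35) = τ × 0.431.
t = 1.60×10^7 s = 186 days.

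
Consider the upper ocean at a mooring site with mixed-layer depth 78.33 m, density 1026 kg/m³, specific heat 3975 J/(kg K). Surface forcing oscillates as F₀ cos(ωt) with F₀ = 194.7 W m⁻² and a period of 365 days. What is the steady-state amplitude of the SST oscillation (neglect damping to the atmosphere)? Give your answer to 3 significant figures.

Areal heat capacity C = ρ c_p D = 1026 × 3975 × 78.33 = 3.19×10^8 J/(m²·K).
Angular frequency ω = 2π / T = 2π / 3.15×10^7 s = 1.99×10^-7 s⁻¹.
Cω = 3.19×10^8 × 1.99×10^-7 = 63.6 W/(m²·K).
Amplitude A = F₀ / (Cω) = 194.7 / 63.6 = 3.06 K.

3.06 K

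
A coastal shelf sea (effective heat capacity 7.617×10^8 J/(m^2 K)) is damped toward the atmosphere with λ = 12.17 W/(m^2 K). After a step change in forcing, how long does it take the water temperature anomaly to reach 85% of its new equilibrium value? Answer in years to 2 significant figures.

3.8 years

Areal heat capacity C = 7.617×10^8 J/(m^2 K) (given).
τ = C / λ = 7.62×10^8 / 12.17 = 6.26×10^7 s.
Fraction reached: 1 − e^(−t/τ) = 0.85 ⇒ t = −τ ln(1 − 0.85) = τ × 1.90.
t = 1.19×10^8 s = 3.76 years.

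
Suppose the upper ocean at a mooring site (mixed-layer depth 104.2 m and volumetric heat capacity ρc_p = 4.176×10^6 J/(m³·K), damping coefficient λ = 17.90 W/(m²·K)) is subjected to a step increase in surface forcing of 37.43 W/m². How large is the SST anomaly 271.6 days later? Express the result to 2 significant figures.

1.3 K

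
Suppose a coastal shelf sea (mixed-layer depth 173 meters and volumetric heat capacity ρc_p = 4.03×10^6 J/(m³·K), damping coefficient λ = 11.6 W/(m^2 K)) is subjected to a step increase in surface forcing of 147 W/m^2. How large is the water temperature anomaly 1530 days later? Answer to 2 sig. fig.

11 K

Areal heat capacity C = ρc_p × D = 4.03×10^6 × 173 = 6.97×10^8 J/(m^2 K).
τ = C / λ = 6.97×10^8 / 11.6 = 6.01×10^7 s.
Equilibrium anomaly ΔT_eq = F / λ = 147 / 11.6 = 12.7 K.
t = 1530 days = 1.32×10^8 s, so t/τ = 2.20.
ΔT(t) = ΔT_eq (1 − e^(−t/τ)) = 12.7 × (1 − e^−2.20) = 11.3 K.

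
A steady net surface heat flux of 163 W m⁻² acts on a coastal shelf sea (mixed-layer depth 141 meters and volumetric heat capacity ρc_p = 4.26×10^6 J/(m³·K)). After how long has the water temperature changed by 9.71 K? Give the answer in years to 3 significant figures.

1.13 years

Areal heat capacity C = ρc_p × D = 4.26×10^6 × 141 = 6.01×10^8 J/(m²·K).
Time required: Δt = C ΔT / F = 6.01×10^8 × 9.71 / 163 = 3.58×10^7 s.
In years: 3.58×10^7 s / (3.156×10^7 s/year) = 1.13 years.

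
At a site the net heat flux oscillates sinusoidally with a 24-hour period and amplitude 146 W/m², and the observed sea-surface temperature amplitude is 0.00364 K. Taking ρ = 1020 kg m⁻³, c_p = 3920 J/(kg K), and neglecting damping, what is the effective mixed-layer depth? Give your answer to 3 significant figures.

138 m

ω = 2π / 86400 s = 7.27×10^-5 s⁻¹.
Required C = F₀ / (A ω) = 146 / (0.00364 × 7.27×10^-5) = 5.52×10^8 J/(m²·K).
D = C / (ρ c_p) = 5.52×10^8 / (1020 × 3920) = 138 m.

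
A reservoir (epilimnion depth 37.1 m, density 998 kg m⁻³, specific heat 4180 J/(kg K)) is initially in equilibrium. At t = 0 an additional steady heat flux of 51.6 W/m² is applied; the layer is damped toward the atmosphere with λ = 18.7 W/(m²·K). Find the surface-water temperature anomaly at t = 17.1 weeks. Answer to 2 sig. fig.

2.0 K

Areal heat capacity C = ρ c_p D = 998 × 4180 × 37.1 = 1.55×10^8 J m⁻² K⁻¹.
τ = C / λ = 1.55×10^8 / 18.7 = 8.28×10^6 s.
Equilibrium anomaly ΔT_eq = F / λ = 51.6 / 18.7 = 2.76 K.
t = 17.1 weeks = 1.03×10^7 s, so t/τ = 1.25.
ΔT(t) = ΔT_eq (1 − e^(−t/τ)) = 2.76 × (1 − e^−1.25) = 1.97 K.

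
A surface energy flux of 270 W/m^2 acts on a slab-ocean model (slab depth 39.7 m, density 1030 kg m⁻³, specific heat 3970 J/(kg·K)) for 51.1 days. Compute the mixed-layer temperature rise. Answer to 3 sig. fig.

7.34 K

Areal heat capacity C = ρ c_p D = 1030 × 3970 × 39.7 = 1.62×10^8 J/(m²·K).
Net heat input Q = F Δt = 270 × (51.1 days × 86400 s/day) = 1.19×10^9 J/m².
ΔT = Q / C = 1.19×10^9 / 1.62×10^8 = 7.34 K.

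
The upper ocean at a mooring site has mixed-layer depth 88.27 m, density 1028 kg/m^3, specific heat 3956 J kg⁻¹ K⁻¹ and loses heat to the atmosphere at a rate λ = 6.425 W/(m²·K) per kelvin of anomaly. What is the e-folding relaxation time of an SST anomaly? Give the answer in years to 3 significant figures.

1.77 years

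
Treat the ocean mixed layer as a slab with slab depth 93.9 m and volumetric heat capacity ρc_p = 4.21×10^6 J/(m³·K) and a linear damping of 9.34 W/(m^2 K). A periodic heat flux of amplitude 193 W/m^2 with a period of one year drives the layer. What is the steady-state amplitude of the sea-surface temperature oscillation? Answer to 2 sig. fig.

2.4 K

Areal heat capacity C = ρc_p × D = 4.21×10^6 × 93.9 = 3.95×10^8 J/(m^2 K).
Angular frequency ω = 2π / T = 2π / 3.15×10^7 s = 1.99×10^-7 s⁻¹.
√((Cω)² + λ²) = √((78.8)² + 9.34²) = 79.3 W/(m²·K).
Amplitude A = F₀ / √((Cω)²+λ²) = 193 / 79.3 = 2.43 K.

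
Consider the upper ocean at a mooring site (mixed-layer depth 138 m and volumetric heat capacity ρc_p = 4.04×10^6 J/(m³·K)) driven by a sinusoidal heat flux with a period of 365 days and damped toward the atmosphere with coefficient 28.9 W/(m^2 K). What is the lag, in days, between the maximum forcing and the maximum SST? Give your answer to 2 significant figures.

Areal heat capacity C = ρc_p × D = 4.04×10^6 × 138 = 5.58×10^8 J/(m²·K).
ω = 2π / 3.15×10^7 s = 1.99×10^-7 s⁻¹.
Phase lag φ = arctan(Cω/λ) = arctan(111/28.9) = 1.32 rad.
Time lag = φ / ω = 1.32 / 1.99×10^-7 = 6.61×10^6 s = 76.5 days.

76 days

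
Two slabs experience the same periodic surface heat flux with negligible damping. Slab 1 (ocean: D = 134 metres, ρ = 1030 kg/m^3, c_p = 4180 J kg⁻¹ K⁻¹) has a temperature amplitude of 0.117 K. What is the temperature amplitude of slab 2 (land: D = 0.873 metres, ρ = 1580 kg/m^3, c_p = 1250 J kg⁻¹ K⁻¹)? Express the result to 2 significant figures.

39 K

C_ocean = 5.77×10^8 J/(m²·K); C_land = 1.72×10^6 J/(m²·K).
A ∝ 1/C ⇒ A_land = A_ocean × C_ocean/C_land = 0.117 × 335 = 39.1 K.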